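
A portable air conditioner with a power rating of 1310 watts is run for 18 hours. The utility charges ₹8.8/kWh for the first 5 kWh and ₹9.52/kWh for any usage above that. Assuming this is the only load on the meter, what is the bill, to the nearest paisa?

₹220.88

Energy = 1.31 kW × 18 h = 23.58 kWh
Tier 1 (0–5 kWh): 5 × ₹8.8 = ₹44
Above 5 kWh: 18.58 × ₹9.52 = ₹176.8816
Bill = ₹220.88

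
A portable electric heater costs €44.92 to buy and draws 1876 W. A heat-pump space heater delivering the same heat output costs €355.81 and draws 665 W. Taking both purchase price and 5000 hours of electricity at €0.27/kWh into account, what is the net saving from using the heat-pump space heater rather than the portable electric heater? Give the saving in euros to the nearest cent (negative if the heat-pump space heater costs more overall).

€1323.96

portable electric heater: €44.92 + (1876/1000) kW × 5000 h × €0.27 = €44.92 + €2532.6 = €2577.52
heat-pump space heater: €355.81 + (665/1000) kW × 5000 h × €0.27 = €355.81 + €897.75 = €1253.56
Saving = €2577.52 − €1253.56 = €1323.96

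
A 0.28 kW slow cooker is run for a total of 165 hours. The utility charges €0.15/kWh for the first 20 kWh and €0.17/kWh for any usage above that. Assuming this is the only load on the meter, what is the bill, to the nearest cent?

€7.45

Energy = 0.28 kW × 165 h = 46.2 kWh
Tier 1 (0–20 kWh): 20 × €0.15 = €3
Above 20 kWh: 26.2 × €0.17 = €4.454
Bill = €7.45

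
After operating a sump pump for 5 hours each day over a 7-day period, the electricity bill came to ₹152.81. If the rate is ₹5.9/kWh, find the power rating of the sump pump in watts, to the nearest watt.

Energy = ₹152.81 ÷ ₹5.9/kWh = 25.9 kWh
Runtime = 5 h/day × 7 days = 35 h
Power = 25.9 kWh ÷ 35 h = 0.74 kW = 740 W

740 W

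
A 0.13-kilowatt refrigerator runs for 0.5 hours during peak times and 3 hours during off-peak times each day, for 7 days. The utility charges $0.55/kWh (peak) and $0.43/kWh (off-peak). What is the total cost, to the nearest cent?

Peak energy = 0.13 kW × 0.5 h × 7 = 0.455 kWh
Off-peak energy = 0.13 kW × 3 h × 7 = 2.73 kWh
Cost = 0.455 × $0.55 + 2.73 × $0.43 = $0.25025 + $1.1739 = $1.42

$1.42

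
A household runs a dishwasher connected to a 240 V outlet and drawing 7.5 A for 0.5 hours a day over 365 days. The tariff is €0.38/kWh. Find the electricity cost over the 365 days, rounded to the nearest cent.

Power = 7.5 A × 240 V = 1800 W = 1.8 kW
Runtime = 0.5 h/day × 365 days = 182.5 h
Energy = 1.8 kW × 182.5 h = 328.5 kWh
Cost = 328.5 kWh × €0.38/kWh = €124.83

€124.83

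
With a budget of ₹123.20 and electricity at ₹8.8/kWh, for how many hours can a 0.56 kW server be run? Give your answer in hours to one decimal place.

25.0 h

Energy available = ₹123.20 ÷ ₹8.8/kWh = 14 kWh
Hours = 14 kWh ÷ 0.56 kW = 25.0 h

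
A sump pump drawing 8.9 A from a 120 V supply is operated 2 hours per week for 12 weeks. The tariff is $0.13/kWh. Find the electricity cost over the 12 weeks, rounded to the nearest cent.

$3.33

Power = 8.9 A × 120 V = 1068 W = 1.068 kW
Runtime = 2 h/week × 12 weeks = 24 h
Energy = 1.068 kW × 24 h = 25.632 kWh
Cost = 25.632 kWh × $0.13/kWh = $3.33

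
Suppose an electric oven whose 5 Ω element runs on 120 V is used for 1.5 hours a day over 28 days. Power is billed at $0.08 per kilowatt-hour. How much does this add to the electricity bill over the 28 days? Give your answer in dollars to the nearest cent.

$9.68

Power = V²/R = 120²/5 = 2880 W = 2.88 kW
Runtime = 1.5 h/day × 28 days = 42 h
Energy = 2.88 kW × 42 h = 120.96 kWh
Cost = 120.96 kWh × $0.08/kWh = $9.68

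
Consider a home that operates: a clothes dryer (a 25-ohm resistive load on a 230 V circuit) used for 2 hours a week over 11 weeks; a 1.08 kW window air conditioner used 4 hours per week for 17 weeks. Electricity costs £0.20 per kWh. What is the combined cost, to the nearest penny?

£24.00

clothes dryer: Power = V²/R = 230²/25 = 2116 W = 2.116 kW
clothes dryer: Runtime = 2 h/week × 11 weeks = 22 h
clothes dryer: 2.116 kW × 22 h = 46.552 kWh
window air conditioner: Runtime = 4 h/week × 17 weeks = 68 h
window air conditioner: 1.08 kW × 68 h = 73.44 kWh
Total energy = 119.992 kWh
Cost = 119.992 × £0.20 = £24.00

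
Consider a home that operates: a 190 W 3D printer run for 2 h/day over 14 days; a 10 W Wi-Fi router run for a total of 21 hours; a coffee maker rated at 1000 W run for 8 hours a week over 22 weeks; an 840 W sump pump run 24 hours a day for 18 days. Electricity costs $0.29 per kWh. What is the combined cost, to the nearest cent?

3D printer: Runtime = 2 h/day × 14 days = 28 h
3D printer: 0.19 kW × 28 h = 5.32 kWh
Wi-Fi router: 0.01 kW × 21 h = 0.21 kWh
coffee maker: Runtime = 8 h/week × 22 weeks = 176 h
coffee maker: 1 kW × 176 h = 176 kWh
sump pump: Runtime = 24 h × 18 = 432 h
sump pump: 0.84 kW × 432 h = 362.88 kWh
Total energy = 544.41 kWh
Cost = 544.41 × $0.29 = $157.88

$157.88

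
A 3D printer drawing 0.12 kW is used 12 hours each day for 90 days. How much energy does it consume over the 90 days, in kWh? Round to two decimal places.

129.60 kWh

Runtime = 12 h/day × 90 days = 1080 h
Energy = 0.12 kW × 1080 h = 129.6 kWh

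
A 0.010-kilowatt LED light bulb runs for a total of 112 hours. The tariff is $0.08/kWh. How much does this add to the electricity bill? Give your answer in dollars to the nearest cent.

Energy = 0.01 kW × 112 h = 1.12 kWh
Cost = 1.12 kWh × $0.08/kWh = $0.09

$0.09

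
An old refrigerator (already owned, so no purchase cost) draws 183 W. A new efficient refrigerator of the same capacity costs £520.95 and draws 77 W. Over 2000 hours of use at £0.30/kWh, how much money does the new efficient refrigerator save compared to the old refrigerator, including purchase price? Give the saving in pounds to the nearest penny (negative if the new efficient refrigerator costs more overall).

-£457.35

old refrigerator: £0.00 + (183/1000) kW × 2000 h × £0.30 = £0.00 + £109.8 = £109.8
new efficient refrigerator: £520.95 + (77/1000) kW × 2000 h × £0.30 = £520.95 + £46.2 = £567.15
Saving = £109.8 − £567.15 = −£457.35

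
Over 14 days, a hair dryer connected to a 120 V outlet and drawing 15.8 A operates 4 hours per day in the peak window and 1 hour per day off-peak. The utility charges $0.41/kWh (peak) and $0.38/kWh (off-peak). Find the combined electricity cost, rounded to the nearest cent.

$53.62

Power = 15.8 A × 120 V = 1896 W = 1.896 kW
Peak energy = 1.896 kW × 4 h × 14 = 106.176 kWh
Off-peak energy = 1.896 kW × 1 h × 14 = 26.544 kWh
Cost = 106.176 × $0.41 + 26.544 × $0.38 = $43.53216 + $10.08672 = $53.62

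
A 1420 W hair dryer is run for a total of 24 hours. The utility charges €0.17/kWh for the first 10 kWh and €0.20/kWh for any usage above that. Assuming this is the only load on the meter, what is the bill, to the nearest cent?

€6.52

Energy = 1.42 kW × 24 h = 34.08 kWh
Tier 1 (0–10 kWh): 10 × €0.17 = €1.7
Above 10 kWh: 24.08 × €0.20 = €4.816
Bill = €6.52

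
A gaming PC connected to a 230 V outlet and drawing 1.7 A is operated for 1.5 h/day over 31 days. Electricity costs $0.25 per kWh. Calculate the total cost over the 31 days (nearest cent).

$4.55

Power = 1.7 A × 230 V = 391 W = 0.391 kW
Runtime = 1.5 h/day × 31 days = 46.5 h
Energy = 0.391 kW × 46.5 h = 18.1815 kWh
Cost = 18.1815 kWh × $0.25/kWh = $4.55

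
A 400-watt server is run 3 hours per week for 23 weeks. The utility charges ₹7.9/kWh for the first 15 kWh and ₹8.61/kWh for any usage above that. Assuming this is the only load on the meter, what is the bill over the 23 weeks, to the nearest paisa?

₹226.99

Runtime = 3 h/week × 23 weeks = 69 h
Energy = 0.4 kW × 69 h = 27.6 kWh
Tier 1 (0–15 kWh): 15 × ₹7.9 = ₹118.5
Above 15 kWh: 12.6 × ₹8.61 = ₹108.486
Bill = ₹226.99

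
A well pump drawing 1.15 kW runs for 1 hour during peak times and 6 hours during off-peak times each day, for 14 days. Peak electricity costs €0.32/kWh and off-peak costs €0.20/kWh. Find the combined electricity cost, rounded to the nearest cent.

Peak energy = 1.15 kW × 1 h × 14 = 16.1 kWh
Off-peak energy = 1.15 kW × 6 h × 14 = 96.6 kWh
Cost = 16.1 × €0.32 + 96.6 × €0.20 = €5.152 + €19.32 = €24.47

€24.47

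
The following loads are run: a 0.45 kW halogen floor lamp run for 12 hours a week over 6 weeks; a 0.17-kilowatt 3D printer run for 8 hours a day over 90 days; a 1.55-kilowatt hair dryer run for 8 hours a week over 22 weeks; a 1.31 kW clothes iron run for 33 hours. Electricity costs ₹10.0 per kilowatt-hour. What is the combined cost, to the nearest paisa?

halogen floor lamp: Runtime = 12 h/week × 6 weeks = 72 h
halogen floor lamp: 0.45 kW × 72 h = 32.4 kWh
3D printer: Runtime = 8 h/day × 90 days = 720 h
3D printer: 0.17 kW × 720 h = 122.4 kWh
hair dryer: Runtime = 8 h/week × 22 weeks = 176 h
hair dryer: 1.55 kW × 176 h = 272.8 kWh
clothes iron: 1.31 kW × 33 h = 43.23 kWh
Total energy = 470.83 kWh
Cost = 470.83 × ₹10.0 = ₹4708.30

₹4708.30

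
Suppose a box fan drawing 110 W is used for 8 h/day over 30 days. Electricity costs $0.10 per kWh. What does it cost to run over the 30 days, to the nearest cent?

$2.64

Runtime = 8 h/day × 30 days = 240 h
Energy = 0.11 kW × 240 h = 26.4 kWh
Cost = 26.4 kWh × $0.10/kWh = $2.64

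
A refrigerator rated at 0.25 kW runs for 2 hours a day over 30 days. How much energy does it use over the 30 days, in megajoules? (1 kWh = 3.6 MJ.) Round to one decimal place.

54.0 MJ

Runtime = 2 h/day × 30 days = 60 h
Energy = 0.25 kW × 60 h = 15 kWh
= 15 × 3.6 MJ = 54.0 MJ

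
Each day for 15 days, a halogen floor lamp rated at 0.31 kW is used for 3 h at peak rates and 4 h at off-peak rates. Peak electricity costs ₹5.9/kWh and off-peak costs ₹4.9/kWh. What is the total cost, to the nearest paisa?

₹173.45

Peak energy = 0.31 kW × 3 h × 15 = 13.95 kWh
Off-peak energy = 0.31 kW × 4 h × 15 = 18.6 kWh
Cost = 13.95 × ₹5.9 + 18.6 × ₹4.9 = ₹82.305 + ₹91.14 = ₹173.45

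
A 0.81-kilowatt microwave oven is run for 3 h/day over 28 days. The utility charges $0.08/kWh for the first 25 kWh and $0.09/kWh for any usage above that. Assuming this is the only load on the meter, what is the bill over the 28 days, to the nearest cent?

Runtime = 3 h/day × 28 days = 84 h
Energy = 0.81 kW × 84 h = 68.04 kWh
Tier 1 (0–25 kWh): 25 × $0.08 = $2
Above 25 kWh: 43.04 × $0.09 = $3.8736
Bill = $5.87

$5.87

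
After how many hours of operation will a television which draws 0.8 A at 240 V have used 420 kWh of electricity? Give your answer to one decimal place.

2187.5 h

Power = 0.8 A × 240 V = 192 W = 0.192 kW
Hours = 420 kWh ÷ 0.192 kW = 2187.5 h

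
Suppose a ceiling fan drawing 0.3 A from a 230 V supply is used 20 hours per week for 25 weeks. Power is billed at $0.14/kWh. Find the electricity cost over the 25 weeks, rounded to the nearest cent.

$4.83

Power = 0.3 A × 230 V = 69 W = 0.069 kW
Runtime = 20 h/week × 25 weeks = 500 h
Energy = 0.069 kW × 500 h = 34.5 kWh
Cost = 34.5 kWh × $0.14/kWh = $4.83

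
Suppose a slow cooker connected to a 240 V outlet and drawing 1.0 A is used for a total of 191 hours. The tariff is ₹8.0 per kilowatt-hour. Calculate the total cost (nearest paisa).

Power = 1.0 A × 240 V = 240 W = 0.24 kW
Energy = 0.24 kW × 191 h = 45.84 kWh
Cost = 45.84 kWh × ₹8.0/kWh = ₹366.72

₹366.72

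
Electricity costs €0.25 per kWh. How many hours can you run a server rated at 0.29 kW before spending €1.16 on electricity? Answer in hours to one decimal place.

Energy available = €1.16 ÷ €0.25/kWh = 4.64 kWh
Hours = 4.64 kWh ÷ 0.29 kW = 16.0 h

16.0 h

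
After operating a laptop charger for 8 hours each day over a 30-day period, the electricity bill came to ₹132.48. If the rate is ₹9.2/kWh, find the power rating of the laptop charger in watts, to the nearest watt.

60 W

Energy = ₹132.48 ÷ ₹9.2/kWh = 14.4 kWh
Runtime = 8 h/day × 30 days = 240 h
Power = 14.4 kWh ÷ 240 h = 0.06 kW = 60 W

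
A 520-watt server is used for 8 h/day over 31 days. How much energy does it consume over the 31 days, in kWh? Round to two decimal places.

128.96 kWh

Runtime = 8 h/day × 31 days = 248 h
Energy = 0.52 kW × 248 h = 128.96 kWh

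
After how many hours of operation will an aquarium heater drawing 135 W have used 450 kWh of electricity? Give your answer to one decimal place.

3333.3 h

Hours = 450 kWh ÷ 0.135 kW = 3333.3 h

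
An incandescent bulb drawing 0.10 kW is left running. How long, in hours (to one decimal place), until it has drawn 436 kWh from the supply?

4360.0 h

Hours = 436 kWh ÷ 0.1 kW = 4360.0 h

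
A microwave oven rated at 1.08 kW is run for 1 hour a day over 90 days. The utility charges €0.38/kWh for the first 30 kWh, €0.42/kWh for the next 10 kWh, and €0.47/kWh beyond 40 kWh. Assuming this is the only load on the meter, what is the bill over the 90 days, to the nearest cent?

€42.48

Runtime = 1 h/day × 90 days = 90 h
Energy = 1.08 kW × 90 h = 97.2 kWh
Tier 1 (0–30 kWh): 30 × €0.38 = €11.4
Tier 2 (30–40 kWh): 10 × €0.42 = €4.2
Above 40 kWh: 57.2 × €0.47 = €26.884
Bill = €42.48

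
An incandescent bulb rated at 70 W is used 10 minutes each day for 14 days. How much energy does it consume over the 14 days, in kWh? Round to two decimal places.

0.16 kWh

Runtime = 10 min × 14 = 140 min = 2.333333… h
Energy = 0.07 kW × 2.333333… h = 0.163333… kWh ≈ 0.16 kWh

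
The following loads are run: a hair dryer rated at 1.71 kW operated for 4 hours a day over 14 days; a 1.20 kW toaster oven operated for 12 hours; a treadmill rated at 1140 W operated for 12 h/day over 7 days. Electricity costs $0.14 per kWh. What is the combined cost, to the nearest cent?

hair dryer: Runtime = 4 h/day × 14 days = 56 h
hair dryer: 1.71 kW × 56 h = 95.76 kWh
toaster oven: 1.2 kW × 12 h = 14.4 kWh
treadmill: Runtime = 12 h/day × 7 days = 84 h
treadmill: 1.14 kW × 84 h = 95.76 kWh
Total energy = 205.92 kWh
Cost = 205.92 × $0.14 = $28.83

$28.83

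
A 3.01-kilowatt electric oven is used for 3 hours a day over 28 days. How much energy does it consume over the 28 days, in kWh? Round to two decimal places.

252.84 kWh

Runtime = 3 h/day × 28 days = 84 h
Energy = 3.01 kW × 84 h = 252.84 kWh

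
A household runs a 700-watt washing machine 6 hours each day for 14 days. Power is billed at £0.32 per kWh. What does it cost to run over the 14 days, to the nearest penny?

Runtime = 6 h/day × 14 days = 84 h
Energy = 0.7 kW × 84 h = 58.8 kWh
Cost = 58.8 kWh × £0.32/kWh = £18.82

£18.82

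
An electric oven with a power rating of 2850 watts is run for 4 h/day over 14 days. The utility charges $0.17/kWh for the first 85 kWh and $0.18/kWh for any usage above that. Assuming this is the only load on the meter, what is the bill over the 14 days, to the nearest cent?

$27.88

Runtime = 4 h/day × 14 days = 56 h
Energy = 2.85 kW × 56 h = 159.6 kWh
Tier 1 (0–85 kWh): 85 × $0.17 = $14.45
Above 85 kWh: 74.6 × $0.18 = $13.428
Bill = $27.88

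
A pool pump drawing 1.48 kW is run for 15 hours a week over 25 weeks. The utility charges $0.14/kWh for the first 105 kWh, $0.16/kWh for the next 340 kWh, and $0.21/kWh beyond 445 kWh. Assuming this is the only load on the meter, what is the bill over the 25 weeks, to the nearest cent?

Runtime = 15 h/week × 25 weeks = 375 h
Energy = 1.48 kW × 375 h = 555 kWh
Tier 1 (0–105 kWh): 105 × $0.14 = $14.7
Tier 2 (105–445 kWh): 340 × $0.16 = $54.4
Above 445 kWh: 110 × $0.21 = $23.1
Bill = $92.20

$92.20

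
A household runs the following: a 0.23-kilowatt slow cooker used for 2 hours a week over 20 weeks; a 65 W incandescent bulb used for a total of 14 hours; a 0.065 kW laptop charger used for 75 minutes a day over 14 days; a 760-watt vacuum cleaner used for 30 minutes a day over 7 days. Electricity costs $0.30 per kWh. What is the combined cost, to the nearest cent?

$4.17

slow cooker: Runtime = 2 h/week × 20 weeks = 40 h
slow cooker: 0.23 kW × 40 h = 9.2 kWh
incandescent bulb: 0.065 kW × 14 h = 0.91 kWh
laptop charger: Runtime = 75 min × 14 = 1050 min = 17.5 h
laptop charger: 0.065 kW × 17.5 h = 1.1375 kWh
vacuum cleaner: Runtime = 30 min × 7 = 210 min = 3.5 h
vacuum cleaner: 0.76 kW × 3.5 h = 2.66 kWh
Total energy = 13.9075 kWh
Cost = 13.9075 × $0.30 = $4.17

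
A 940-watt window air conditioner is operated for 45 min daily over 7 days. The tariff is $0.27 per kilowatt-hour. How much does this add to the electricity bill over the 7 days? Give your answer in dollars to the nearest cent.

Runtime = 45 min × 7 = 315 min = 5.25 h
Energy = 0.94 kW × 5.25 h = 4.935 kWh
Cost = 4.935 kWh × $0.27/kWh = $1.33

$1.33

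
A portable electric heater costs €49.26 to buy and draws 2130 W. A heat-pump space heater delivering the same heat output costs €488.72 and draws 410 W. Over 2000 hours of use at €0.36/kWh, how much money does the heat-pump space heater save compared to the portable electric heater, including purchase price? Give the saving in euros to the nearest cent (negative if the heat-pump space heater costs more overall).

portable electric heater: €49.26 + (2130/1000) kW × 2000 h × €0.36 = €49.26 + €1533.6 = €1582.86
heat-pump space heater: €488.72 + (410/1000) kW × 2000 h × €0.36 = €488.72 + €295.2 = €783.92
Saving = €1582.86 − €783.92 = €798.94

€798.94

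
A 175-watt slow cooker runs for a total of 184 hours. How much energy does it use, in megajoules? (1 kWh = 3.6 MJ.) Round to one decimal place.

115.9 MJ

Energy = 0.175 kW × 184 h = 32.2 kWh
= 32.2 × 3.6 MJ = 115.9 MJ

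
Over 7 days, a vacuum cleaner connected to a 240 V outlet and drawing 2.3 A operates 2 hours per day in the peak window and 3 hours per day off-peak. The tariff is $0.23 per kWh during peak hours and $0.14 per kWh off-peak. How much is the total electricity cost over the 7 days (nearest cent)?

Power = 2.3 A × 240 V = 552 W = 0.552 kW
Peak energy = 0.552 kW × 2 h × 7 = 7.728 kWh
Off-peak energy = 0.552 kW × 3 h × 7 = 11.592 kWh
Cost = 7.728 × $0.23 + 11.592 × $0.14 = $1.77744 + $1.62288 = $3.40

$3.40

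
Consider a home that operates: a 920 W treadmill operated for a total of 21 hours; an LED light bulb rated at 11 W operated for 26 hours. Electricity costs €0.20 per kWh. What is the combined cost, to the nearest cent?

treadmill: 0.92 kW × 21 h = 19.32 kWh
LED light bulb: 0.011 kW × 26 h = 0.286 kWh
Total energy = 19.606 kWh
Cost = 19.606 × €0.20 = €3.92

€3.92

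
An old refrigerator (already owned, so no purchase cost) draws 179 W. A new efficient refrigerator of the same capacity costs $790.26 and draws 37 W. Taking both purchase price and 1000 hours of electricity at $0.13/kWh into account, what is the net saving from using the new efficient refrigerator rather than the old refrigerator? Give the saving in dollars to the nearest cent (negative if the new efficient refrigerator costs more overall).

-$771.80

old refrigerator: $0.00 + (179/1000) kW × 1000 h × $0.13 = $0.00 + $23.27 = $23.27
new efficient refrigerator: $790.26 + (37/1000) kW × 1000 h × $0.13 = $790.26 + $4.81 = $795.07
Saving = $23.27 − $795.07 = −$771.8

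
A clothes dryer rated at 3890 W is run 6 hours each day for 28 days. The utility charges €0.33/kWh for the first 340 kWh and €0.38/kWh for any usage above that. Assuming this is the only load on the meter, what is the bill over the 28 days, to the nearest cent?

Runtime = 6 h/day × 28 days = 168 h
Energy = 3.89 kW × 168 h = 653.52 kWh
Tier 1 (0–340 kWh): 340 × €0.33 = €112.2
Above 340 kWh: 313.52 × €0.38 = €119.1376
Bill = €231.34

€231.34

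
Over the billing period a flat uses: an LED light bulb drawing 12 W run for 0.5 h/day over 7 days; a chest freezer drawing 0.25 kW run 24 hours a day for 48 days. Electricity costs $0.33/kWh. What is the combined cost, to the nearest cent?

$95.05

LED light bulb: Runtime = 0.5 h/day × 7 days = 3.5 h
LED light bulb: 0.012 kW × 3.5 h = 0.042 kWh
chest freezer: Runtime = 24 h × 48 = 1152 h
chest freezer: 0.25 kW × 1152 h = 288 kWh
Total energy = 288.042 kWh
Cost = 288.042 × $0.33 = $95.05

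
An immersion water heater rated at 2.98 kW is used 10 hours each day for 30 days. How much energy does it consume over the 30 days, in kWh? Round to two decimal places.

894.00 kWh

Runtime = 10 h/day × 30 days = 300 h
Energy = 2.98 kW × 300 h = 894 kWh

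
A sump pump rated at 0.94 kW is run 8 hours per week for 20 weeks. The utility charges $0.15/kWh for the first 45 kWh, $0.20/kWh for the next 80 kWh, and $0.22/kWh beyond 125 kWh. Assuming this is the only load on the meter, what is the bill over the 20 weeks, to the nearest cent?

$28.34

Runtime = 8 h/week × 20 weeks = 160 h
Energy = 0.94 kW × 160 h = 150.4 kWh
Tier 1 (0–45 kWh): 45 × $0.15 = $6.75
Tier 2 (45–125 kWh): 80 × $0.20 = $16
Above 125 kWh: 25.4 × $0.22 = $5.588
Bill = $28.34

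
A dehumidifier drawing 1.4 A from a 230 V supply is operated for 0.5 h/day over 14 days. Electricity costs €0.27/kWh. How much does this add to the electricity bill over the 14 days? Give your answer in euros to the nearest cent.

€0.61

Power = 1.4 A × 230 V = 322 W = 0.322 kW
Runtime = 0.5 h/day × 14 days = 7 h
Energy = 0.322 kW × 7 h = 2.254 kWh
Cost = 2.254 kWh × €0.27/kWh = €0.61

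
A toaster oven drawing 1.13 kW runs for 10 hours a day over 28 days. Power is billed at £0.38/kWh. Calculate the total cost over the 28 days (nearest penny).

£120.23

Runtime = 10 h/day × 28 days = 280 h
Energy = 1.13 kW × 280 h = 316.4 kWh
Cost = 316.4 kWh × £0.38/kWh = £120.23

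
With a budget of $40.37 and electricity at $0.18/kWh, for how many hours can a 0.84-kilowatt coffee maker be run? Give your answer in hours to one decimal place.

267.0 h

Energy available = $40.37 ÷ $0.18/kWh = 224.2778 kWh
Hours = 224.2778 kWh ÷ 0.84 kW = 267.0 h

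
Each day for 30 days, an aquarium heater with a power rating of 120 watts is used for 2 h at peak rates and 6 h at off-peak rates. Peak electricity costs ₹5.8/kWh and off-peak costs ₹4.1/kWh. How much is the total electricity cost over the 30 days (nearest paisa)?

₹130.32

Peak energy = 0.12 kW × 2 h × 30 = 7.2 kWh
Off-peak energy = 0.12 kW × 6 h × 30 = 21.6 kWh
Cost = 7.2 × ₹5.8 + 21.6 × ₹4.1 = ₹41.76 + ₹88.56 = ₹130.32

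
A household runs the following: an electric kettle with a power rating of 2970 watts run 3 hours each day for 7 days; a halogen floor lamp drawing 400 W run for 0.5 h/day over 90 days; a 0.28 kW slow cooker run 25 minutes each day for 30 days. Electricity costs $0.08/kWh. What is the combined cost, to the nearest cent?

$6.71

electric kettle: Runtime = 3 h/day × 7 days = 21 h
electric kettle: 2.97 kW × 21 h = 62.37 kWh
halogen floor lamp: Runtime = 0.5 h/day × 90 days = 45 h
halogen floor lamp: 0.4 kW × 45 h = 18 kWh
slow cooker: Runtime = 25 min × 30 = 750 min = 12.5 h
slow cooker: 0.28 kW × 12.5 h = 3.5 kWh
Total energy = 83.87 kWh
Cost = 83.87 × $0.08 = $6.71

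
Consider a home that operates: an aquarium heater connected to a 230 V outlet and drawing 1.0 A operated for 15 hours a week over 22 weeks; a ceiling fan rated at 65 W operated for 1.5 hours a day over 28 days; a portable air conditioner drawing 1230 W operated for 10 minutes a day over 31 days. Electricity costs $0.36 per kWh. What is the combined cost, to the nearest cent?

aquarium heater: Power = 1.0 A × 230 V = 230 W = 0.23 kW
aquarium heater: Runtime = 15 h/week × 22 weeks = 330 h
aquarium heater: 0.23 kW × 330 h = 75.9 kWh
ceiling fan: Runtime = 1.5 h/day × 28 days = 42 h
ceiling fan: 0.065 kW × 42 h = 2.73 kWh
portable air conditioner: Runtime = 10 min × 31 = 310 min = 5.166666… h
portable air conditioner: 1.23 kW × 5.166666… h = 6.355 kWh
Total energy = 84.985 kWh
Cost = 84.985 × $0.36 = $30.59

$30.59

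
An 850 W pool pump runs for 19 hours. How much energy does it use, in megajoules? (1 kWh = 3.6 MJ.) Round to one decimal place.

58.1 MJ

Energy = 0.85 kW × 19 h = 16.15 kWh
= 16.15 × 3.6 MJ = 58.1 MJ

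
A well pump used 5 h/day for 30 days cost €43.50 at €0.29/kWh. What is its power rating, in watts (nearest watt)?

Energy = €43.50 ÷ €0.29/kWh = 150 kWh
Runtime = 5 h/day × 30 days = 150 h
Power = 150 kWh ÷ 150 h = 1 kW = 1000 W

1000 W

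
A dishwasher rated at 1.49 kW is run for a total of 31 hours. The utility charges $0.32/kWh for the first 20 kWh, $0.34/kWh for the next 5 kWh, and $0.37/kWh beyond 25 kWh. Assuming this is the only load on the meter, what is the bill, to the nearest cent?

Energy = 1.49 kW × 31 h = 46.19 kWh
Tier 1 (0–20 kWh): 20 × $0.32 = $6.4
Tier 2 (20–25 kWh): 5 × $0.34 = $1.7
Above 25 kWh: 21.19 × $0.37 = $7.8403
Bill = $15.94

$15.94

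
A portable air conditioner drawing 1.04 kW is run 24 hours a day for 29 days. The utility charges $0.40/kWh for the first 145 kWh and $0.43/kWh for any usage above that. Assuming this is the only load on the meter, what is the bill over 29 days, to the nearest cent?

Runtime = 24 h × 29 = 696 h
Energy = 1.04 kW × 696 h = 723.84 kWh
Tier 1 (0–145 kWh): 145 × $0.40 = $58
Above 145 kWh: 578.84 × $0.43 = $248.9012
Bill = $306.90

$306.90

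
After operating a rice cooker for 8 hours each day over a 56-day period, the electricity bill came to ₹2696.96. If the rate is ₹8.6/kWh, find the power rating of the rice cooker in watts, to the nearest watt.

700 W

Energy = ₹2696.96 ÷ ₹8.6/kWh = 313.6 kWh
Runtime = 8 h/day × 56 days = 448 h
Power = 313.6 kWh ÷ 448 h = 0.7 kW = 700 W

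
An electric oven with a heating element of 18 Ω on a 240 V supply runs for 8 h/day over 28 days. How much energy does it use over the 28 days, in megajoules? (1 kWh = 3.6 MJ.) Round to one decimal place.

2580.5 MJ

Power = V²/R = 240²/18 = 3200 W = 3.2 kW
Runtime = 8 h/day × 28 days = 224 h
Energy = 3.2 kW × 224 h = 716.8 kWh
= 716.8 × 3.6 MJ = 2580.5 MJ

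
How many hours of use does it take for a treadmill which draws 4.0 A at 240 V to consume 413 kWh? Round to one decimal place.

430.2 h

Power = 4.0 A × 240 V = 960 W = 0.96 kW
Hours = 413 kWh ÷ 0.96 kW = 430.2 h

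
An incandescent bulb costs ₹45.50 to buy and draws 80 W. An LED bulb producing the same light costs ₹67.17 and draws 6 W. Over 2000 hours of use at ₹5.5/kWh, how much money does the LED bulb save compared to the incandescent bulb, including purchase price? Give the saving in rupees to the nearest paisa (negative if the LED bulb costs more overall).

₹792.33

incandescent bulb: ₹45.50 + (80/1000) kW × 2000 h × ₹5.5 = ₹45.50 + ₹880 = ₹925.5
LED bulb: ₹67.17 + (6/1000) kW × 2000 h × ₹5.5 = ₹67.17 + ₹66 = ₹133.17
Saving = ₹925.5 − ₹133.17 = ₹792.33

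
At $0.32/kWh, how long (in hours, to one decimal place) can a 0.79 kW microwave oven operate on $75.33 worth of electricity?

298.0 h

Energy available = $75.33 ÷ $0.32/kWh = 235.4063 kWh
Hours = 235.4063 kWh ÷ 0.79 kW = 298.0 h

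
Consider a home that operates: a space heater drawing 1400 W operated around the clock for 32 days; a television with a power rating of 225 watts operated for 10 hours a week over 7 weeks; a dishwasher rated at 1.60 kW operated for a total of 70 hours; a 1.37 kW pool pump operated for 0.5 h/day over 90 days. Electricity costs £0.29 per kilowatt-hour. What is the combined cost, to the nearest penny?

space heater: Runtime = 24 h × 32 = 768 h
space heater: 1.4 kW × 768 h = 1075.2 kWh
television: Runtime = 10 h/week × 7 weeks = 70 h
television: 0.225 kW × 70 h = 15.75 kWh
dishwasher: 1.6 kW × 70 h = 112 kWh
pool pump: Runtime = 0.5 h/day × 90 days = 45 h
pool pump: 1.37 kW × 45 h = 61.65 kWh
Total energy = 1264.6 kWh
Cost = 1264.6 × £0.29 = £366.73

£366.73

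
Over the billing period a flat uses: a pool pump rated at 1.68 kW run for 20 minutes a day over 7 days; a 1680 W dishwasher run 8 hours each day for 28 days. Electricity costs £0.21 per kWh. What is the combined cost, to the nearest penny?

£79.85

pool pump: Runtime = 20 min × 7 = 140 min = 2.333333… h
pool pump: 1.68 kW × 2.333333… h = 3.92 kWh
dishwasher: Runtime = 8 h/day × 28 days = 224 h
dishwasher: 1.68 kW × 224 h = 376.32 kWh
Total energy = 380.24 kWh
Cost = 380.24 × £0.21 = £79.85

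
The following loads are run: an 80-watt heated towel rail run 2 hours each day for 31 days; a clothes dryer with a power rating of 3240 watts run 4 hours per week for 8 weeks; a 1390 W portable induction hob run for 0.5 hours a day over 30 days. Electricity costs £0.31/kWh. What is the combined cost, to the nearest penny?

heated towel rail: Runtime = 2 h/day × 31 days = 62 h
heated towel rail: 0.08 kW × 62 h = 4.96 kWh
clothes dryer: Runtime = 4 h/week × 8 weeks = 32 h
clothes dryer: 3.24 kW × 32 h = 103.68 kWh
portable induction hob: Runtime = 0.5 h/day × 30 days = 15 h
portable induction hob: 1.39 kW × 15 h = 20.85 kWh
Total energy = 129.49 kWh
Cost = 129.49 × £0.31 = £40.14

£40.14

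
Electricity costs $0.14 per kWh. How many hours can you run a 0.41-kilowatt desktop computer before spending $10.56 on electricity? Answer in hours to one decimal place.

Energy available = $10.56 ÷ $0.14/kWh = 75.4286 kWh
Hours = 75.4286 kWh ÷ 0.41 kW = 184.0 h

184.0 h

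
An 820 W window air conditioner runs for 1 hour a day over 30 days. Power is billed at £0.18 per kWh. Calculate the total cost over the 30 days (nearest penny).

£4.43

Runtime = 1 h/day × 30 days = 30 h
Energy = 0.82 kW × 30 h = 24.6 kWh
Cost = 24.6 kWh × £0.18/kWh = £4.43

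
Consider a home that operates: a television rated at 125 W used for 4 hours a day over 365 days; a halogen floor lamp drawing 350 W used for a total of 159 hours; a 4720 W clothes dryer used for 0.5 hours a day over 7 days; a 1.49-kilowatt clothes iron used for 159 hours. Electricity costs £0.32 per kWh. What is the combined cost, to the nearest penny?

£157.31

television: Runtime = 4 h/day × 365 days = 1460 h
television: 0.125 kW × 1460 h = 182.5 kWh
halogen floor lamp: 0.35 kW × 159 h = 55.65 kWh
clothes dryer: Runtime = 0.5 h/day × 7 days = 3.5 h
clothes dryer: 4.72 kW × 3.5 h = 16.52 kWh
clothes iron: 1.49 kW × 159 h = 236.91 kWh
Total energy = 491.58 kWh
Cost = 491.58 × £0.32 = £157.31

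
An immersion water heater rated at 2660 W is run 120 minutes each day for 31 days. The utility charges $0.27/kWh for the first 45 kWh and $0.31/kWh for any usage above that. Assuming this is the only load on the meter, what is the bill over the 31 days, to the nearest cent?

Runtime = 120 min × 31 = 3720 min = 62 h
Energy = 2.66 kW × 62 h = 164.92 kWh
Tier 1 (0–45 kWh): 45 × $0.27 = $12.15
Above 45 kWh: 119.92 × $0.31 = $37.1752
Bill = $49.33

$49.33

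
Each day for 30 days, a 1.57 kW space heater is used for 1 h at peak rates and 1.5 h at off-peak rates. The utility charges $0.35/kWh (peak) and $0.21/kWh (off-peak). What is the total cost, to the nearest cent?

Peak energy = 1.57 kW × 1 h × 30 = 47.1 kWh
Off-peak energy = 1.57 kW × 1.5 h × 30 = 70.65 kWh
Cost = 47.1 × $0.35 + 70.65 × $0.21 = $16.485 + $14.8365 = $31.32

$31.32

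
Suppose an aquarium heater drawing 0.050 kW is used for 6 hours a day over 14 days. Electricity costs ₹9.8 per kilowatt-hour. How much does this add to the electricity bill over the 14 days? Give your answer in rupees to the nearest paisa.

₹41.16

Runtime = 6 h/day × 14 days = 84 h
Energy = 0.05 kW × 84 h = 4.2 kWh
Cost = 4.2 kWh × ₹9.8/kWh = ₹41.16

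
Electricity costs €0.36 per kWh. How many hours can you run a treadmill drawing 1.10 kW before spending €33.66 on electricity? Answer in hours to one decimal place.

Energy available = €33.66 ÷ €0.36/kWh = 93.5 kWh
Hours = 93.5 kWh ÷ 1.1 kW = 85.0 h

85.0 h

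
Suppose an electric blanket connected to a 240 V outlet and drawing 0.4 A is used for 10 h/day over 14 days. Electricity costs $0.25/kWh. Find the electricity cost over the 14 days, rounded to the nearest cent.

$3.36

Power = 0.4 A × 240 V = 96 W = 0.096 kW
Runtime = 10 h/day × 14 days = 140 h
Energy = 0.096 kW × 140 h = 13.44 kWh
Cost = 13.44 kWh × $0.25/kWh = $3.36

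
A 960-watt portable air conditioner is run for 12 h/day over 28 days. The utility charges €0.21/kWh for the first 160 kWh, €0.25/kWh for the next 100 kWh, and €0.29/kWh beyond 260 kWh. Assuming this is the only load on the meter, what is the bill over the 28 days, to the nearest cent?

€76.74

Runtime = 12 h/day × 28 days = 336 h
Energy = 0.96 kW × 336 h = 322.56 kWh
Tier 1 (0–160 kWh): 160 × €0.21 = €33.6
Tier 2 (160–260 kWh): 100 × €0.25 = €25
Above 260 kWh: 62.56 × €0.29 = €18.1424
Bill = €76.74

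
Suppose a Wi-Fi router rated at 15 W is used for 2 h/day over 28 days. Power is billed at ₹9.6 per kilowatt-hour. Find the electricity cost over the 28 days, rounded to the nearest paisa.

₹8.06

Runtime = 2 h/day × 28 days = 56 h
Energy = 0.015 kW × 56 h = 0.84 kWh
Cost = 0.84 kWh × ₹9.6/kWh = ₹8.06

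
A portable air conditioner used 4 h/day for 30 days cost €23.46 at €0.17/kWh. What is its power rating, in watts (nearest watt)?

Energy = €23.46 ÷ €0.17/kWh = 138 kWh
Runtime = 4 h/day × 30 days = 120 h
Power = 138 kWh ÷ 120 h = 1.15 kW = 1150 W

1150 W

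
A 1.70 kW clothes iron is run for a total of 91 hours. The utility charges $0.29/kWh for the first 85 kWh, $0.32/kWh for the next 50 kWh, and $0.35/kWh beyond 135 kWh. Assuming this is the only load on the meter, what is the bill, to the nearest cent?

$47.55

Energy = 1.7 kW × 91 h = 154.7 kWh
Tier 1 (0–85 kWh): 85 × $0.29 = $24.65
Tier 2 (85–135 kWh): 50 × $0.32 = $16
Above 135 kWh: 19.7 × $0.35 = $6.895
Bill = $47.55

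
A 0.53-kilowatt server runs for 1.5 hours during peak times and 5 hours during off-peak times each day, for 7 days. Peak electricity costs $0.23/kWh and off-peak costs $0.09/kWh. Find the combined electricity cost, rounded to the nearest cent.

Peak energy = 0.53 kW × 1.5 h × 7 = 5.565 kWh
Off-peak energy = 0.53 kW × 5 h × 7 = 18.55 kWh
Cost = 5.565 × $0.23 + 18.55 × $0.09 = $1.27995 + $1.6695 = $2.95

$2.95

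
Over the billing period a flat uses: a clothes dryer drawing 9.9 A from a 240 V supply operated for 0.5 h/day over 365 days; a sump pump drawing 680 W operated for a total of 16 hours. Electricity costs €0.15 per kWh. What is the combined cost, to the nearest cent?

€66.68

clothes dryer: Power = 9.9 A × 240 V = 2376 W = 2.376 kW
clothes dryer: Runtime = 0.5 h/day × 365 days = 182.5 h
clothes dryer: 2.376 kW × 182.5 h = 433.62 kWh
sump pump: 0.68 kW × 16 h = 10.88 kWh
Total energy = 444.5 kWh
Cost = 444.5 × €0.15 = €66.68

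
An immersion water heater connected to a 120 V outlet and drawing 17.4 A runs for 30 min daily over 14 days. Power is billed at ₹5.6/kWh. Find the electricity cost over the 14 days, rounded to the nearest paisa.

Power = 17.4 A × 120 V = 2088 W = 2.088 kW
Runtime = 30 min × 14 = 420 min = 7 h
Energy = 2.088 kW × 7 h = 14.616 kWh
Cost = 14.616 kWh × ₹5.6/kWh = ₹81.85

₹81.85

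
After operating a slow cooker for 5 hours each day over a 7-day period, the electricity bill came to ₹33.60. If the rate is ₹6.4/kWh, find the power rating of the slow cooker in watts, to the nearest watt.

Energy = ₹33.60 ÷ ₹6.4/kWh = 5.25 kWh
Runtime = 5 h/day × 7 days = 35 h
Power = 5.25 kWh ÷ 35 h = 0.15 kW = 150 W

150 W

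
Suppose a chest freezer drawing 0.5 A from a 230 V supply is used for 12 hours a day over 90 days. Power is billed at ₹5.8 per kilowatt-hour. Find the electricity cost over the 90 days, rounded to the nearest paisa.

₹720.36

Power = 0.5 A × 230 V = 115 W = 0.115 kW
Runtime = 12 h/day × 90 days = 1080 h
Energy = 0.115 kW × 1080 h = 124.2 kWh
Cost = 124.2 kWh × ₹5.8/kWh = ₹720.36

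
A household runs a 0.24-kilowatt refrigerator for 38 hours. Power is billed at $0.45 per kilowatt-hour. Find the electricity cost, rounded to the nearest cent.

Energy = 0.24 kW × 38 h = 9.12 kWh
Cost = 9.12 kWh × $0.45/kWh = $4.10

$4.10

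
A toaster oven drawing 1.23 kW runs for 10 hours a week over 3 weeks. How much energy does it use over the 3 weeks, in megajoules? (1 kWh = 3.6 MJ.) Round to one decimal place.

Runtime = 10 h/week × 3 weeks = 30 h
Energy = 1.23 kW × 30 h = 36.9 kWh
= 36.9 × 3.6 MJ = 132.8 MJ

132.8 MJ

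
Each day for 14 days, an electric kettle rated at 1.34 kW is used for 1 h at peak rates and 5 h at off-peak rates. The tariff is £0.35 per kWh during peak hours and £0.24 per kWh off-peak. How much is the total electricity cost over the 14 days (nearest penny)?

Peak energy = 1.34 kW × 1 h × 14 = 18.76 kWh
Off-peak energy = 1.34 kW × 5 h × 14 = 93.8 kWh
Cost = 18.76 × £0.35 + 93.8 × £0.24 = £6.566 + £22.512 = £29.08

£29.08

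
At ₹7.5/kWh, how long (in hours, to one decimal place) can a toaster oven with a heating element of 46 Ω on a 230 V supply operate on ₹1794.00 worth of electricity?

Power = V²/R = 230²/46 = 1150 W = 1.15 kW
Energy available = ₹1794.00 ÷ ₹7.5/kWh = 239.2 kWh
Hours = 239.2 kWh ÷ 1.15 kW = 208.0 h

208.0 h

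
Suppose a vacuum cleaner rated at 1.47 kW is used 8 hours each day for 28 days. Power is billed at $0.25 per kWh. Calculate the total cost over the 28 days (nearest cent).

Runtime = 8 h/day × 28 days = 224 h
Energy = 1.47 kW × 224 h = 329.28 kWh
Cost = 329.28 kWh × $0.25/kWh = $82.32

$82.32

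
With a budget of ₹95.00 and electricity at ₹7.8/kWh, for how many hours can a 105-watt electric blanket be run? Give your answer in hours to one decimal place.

Energy available = ₹95.00 ÷ ₹7.8/kWh = 12.1795 kWh
Hours = 12.1795 kWh ÷ 0.105 kW = 116.0 h

116.0 h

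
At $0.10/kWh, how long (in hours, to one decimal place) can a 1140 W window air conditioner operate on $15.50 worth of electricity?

136.0 h

Energy available = $15.50 ÷ $0.10/kWh = 155 kWh
Hours = 155 kWh ÷ 1.14 kW = 136.0 h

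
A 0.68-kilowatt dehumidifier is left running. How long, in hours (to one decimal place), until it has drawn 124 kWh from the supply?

182.4 h

Hours = 124 kWh ÷ 0.68 kW = 182.4 h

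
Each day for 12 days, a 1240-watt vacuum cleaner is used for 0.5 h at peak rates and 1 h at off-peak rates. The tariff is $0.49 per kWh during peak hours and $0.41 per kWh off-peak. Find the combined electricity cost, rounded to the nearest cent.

Peak energy = 1.24 kW × 0.5 h × 12 = 7.44 kWh
Off-peak energy = 1.24 kW × 1 h × 12 = 14.88 kWh
Cost = 7.44 × $0.49 + 14.88 × $0.41 = $3.6456 + $6.1008 = $9.75

$9.75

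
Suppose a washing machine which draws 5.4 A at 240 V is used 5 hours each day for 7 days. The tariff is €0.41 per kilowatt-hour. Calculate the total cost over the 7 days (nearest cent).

€18.60

Power = 5.4 A × 240 V = 1296 W = 1.296 kW
Runtime = 5 h/day × 7 days = 35 h
Energy = 1.296 kW × 35 h = 45.36 kWh
Cost = 45.36 kWh × €0.41/kWh = €18.60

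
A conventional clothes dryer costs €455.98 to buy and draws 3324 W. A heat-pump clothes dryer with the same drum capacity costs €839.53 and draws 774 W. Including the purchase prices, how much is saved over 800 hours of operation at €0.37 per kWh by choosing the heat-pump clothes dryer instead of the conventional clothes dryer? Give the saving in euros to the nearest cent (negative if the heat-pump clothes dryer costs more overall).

conventional clothes dryer: €455.98 + (3324/1000) kW × 800 h × €0.37 = €455.98 + €983.904 = €1439.884
heat-pump clothes dryer: €839.53 + (774/1000) kW × 800 h × €0.37 = €839.53 + €229.104 = €1068.634
Saving = €1439.884 − €1068.634 = €371.25

€371.25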